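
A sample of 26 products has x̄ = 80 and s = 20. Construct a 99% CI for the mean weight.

CI = x̄ ± t*(s/√n) = 80 ± 2.787(20/√26) = (69.07, 90.93)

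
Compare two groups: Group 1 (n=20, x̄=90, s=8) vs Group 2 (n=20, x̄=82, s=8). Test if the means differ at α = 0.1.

Pooled sp = 8.0. t = 3.162, df = 38. Critical t = ±1.686. Reject H₀.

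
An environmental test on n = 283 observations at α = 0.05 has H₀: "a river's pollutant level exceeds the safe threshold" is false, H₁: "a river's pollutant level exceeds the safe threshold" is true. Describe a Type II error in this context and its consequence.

Type II error: failing to reject H₀ when it is false — concluding that a river's pollutant level exceeds the safe threshold is not supported when in fact it is. Consequence: allowing unsafe pollution to continue.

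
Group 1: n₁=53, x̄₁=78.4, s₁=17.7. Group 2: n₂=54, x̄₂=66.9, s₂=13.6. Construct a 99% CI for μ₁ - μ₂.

Difference = 11.5. SE = √(17.7²/53 + 13.6²/54) = 3.056. CI = (3.63, 19.37)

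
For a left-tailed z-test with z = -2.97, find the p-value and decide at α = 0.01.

p = P(Z < -2.97) = Φ(-2.97) ≈ 0.0015. Since p < 0.01, reject H₀ (significant) at α = 0.01.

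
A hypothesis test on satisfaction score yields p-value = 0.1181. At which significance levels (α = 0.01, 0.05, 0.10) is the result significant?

p = 0.1181. Not significant at any of the given levels.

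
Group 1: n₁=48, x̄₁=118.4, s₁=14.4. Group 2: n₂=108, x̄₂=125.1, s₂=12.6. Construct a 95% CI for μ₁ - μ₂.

Difference = -6.7. SE = √(14.4²/48 + 12.6²/108) = 2.406. CI = (-11.42, -1.98)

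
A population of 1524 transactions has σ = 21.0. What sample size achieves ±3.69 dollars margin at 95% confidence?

Without FPC: n₀ = (1.96×21.0/3.69)² = 124.422. With FPC: n = n₀N/(n₀+N-1) = 115.1 → n = 116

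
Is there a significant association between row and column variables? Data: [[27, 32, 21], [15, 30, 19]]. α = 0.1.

χ² = 1.838. df = 2, critical = 4.605. Fail to reject H₀. No evidence of dependence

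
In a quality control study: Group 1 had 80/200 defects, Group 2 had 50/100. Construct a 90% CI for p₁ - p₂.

p̂₁ = 0.4, p̂₂ = 0.5. Difference = -0.1. CI = (-0.2, 0.0)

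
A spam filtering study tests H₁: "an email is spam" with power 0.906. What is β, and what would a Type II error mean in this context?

β = 1 - power = 1 - 0.906 = 0.094. A Type II error is failing to reject H₀ when H₀ is false (false negative) — here, failing to conclude that an email is spam when in fact it is true. Consequence: a spam email lands in the inbox.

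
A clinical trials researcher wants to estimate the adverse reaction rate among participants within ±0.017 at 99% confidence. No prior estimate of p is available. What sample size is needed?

Conservative approach: use p = 0.5 (maximizes p(1-p) = 0.25). n = z²(0.25)/E² = 2.576²×0.25/0.017² = 5740.3 → n = 5741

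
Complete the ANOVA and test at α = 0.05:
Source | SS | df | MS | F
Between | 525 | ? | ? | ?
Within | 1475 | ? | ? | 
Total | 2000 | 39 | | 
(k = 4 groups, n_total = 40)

df_between = 3, df_within = 36. MS_between = 175.0, MS_within = 40.97. F = 4.271, F_crit ≈ 2.866. Reject H₀.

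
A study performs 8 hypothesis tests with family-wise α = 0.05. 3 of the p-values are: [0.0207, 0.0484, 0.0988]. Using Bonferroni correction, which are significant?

Bonferroni α = 0.05/8 = 0.00625. None of the given p-values are significant.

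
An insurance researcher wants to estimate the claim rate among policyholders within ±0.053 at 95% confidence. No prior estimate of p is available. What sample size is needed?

Conservative approach: use p = 0.5 (maximizes p(1-p) = 0.25). n = z²(0.25)/E² = 1.96²×0.25/0.053² = 341.9 → n = 342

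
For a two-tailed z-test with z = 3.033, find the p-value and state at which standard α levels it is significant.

p = 2·P(Z > |3.033|) = 2·(1 - Φ(3.033)) ≈ 0.0024. Significant at α = 0.1; Significant at α = 0.05; Significant at α = 0.01.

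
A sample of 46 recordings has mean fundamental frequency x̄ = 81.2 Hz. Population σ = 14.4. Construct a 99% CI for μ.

CI = x̄ ± z*(σ/√n) = 81.2 ± 2.576(14.4/√46) = 81.2 ± 5.47 = (75.73, 86.67)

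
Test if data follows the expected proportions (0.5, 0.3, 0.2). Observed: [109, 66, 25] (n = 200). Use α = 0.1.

Expected: [100.0, 60.0, 40.0]. χ² = 7.035. df = 2, critical = 4.605. Reject H₀.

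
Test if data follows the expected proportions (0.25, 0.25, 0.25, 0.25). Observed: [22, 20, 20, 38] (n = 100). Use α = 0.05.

Expected: [25.0, 25.0, 25.0, 25.0]. χ² = 9.12. df = 3, critical = 7.815. Reject H₀.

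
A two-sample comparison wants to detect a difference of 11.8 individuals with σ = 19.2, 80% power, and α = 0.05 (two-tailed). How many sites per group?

n per group = 2(z_α/2 + z_β)²σ²/d² = 2×(1.96 + 0.84)²×19.2²/11.8² = 41.5 → n = 42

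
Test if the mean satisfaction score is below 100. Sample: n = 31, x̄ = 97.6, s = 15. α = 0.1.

t = (97.6 - 100)/(15/√31) = -0.891, df = 30. Critical t = -1.31. Fail to reject H₀.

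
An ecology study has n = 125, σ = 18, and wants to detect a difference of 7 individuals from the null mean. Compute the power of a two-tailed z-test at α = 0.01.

SE = σ/√n = 18/√125 = 1.61. Non-centrality λ = d/SE = 7/1.61 = 4.348. Power ≈ Φ(λ - z_{α/2}) = Φ(4.348 - 2.576) = Φ(1.772) = 0.962.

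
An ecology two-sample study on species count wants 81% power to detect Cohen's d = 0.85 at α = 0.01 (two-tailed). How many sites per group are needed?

z_{α/2} = 2.576, z_β = Φ⁻¹(0.81) = 0.878. For large effect (d = 0.85): n per group = 2(z_{α/2} + z_β)²/d² = 2(2.576 + 0.878)²/0.85² = 33.02 → 34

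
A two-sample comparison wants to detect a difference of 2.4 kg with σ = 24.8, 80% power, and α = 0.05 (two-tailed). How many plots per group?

n per group = 2(z_α/2 + z_β)²σ²/d² = 2×(1.96 + 0.84)²×24.8²/2.4² = 1674.3 → n = 1675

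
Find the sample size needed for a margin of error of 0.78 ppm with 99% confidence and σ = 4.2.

n = (z*σ/E)² = (2.576×4.2/0.78)² = 192.4 → n = 193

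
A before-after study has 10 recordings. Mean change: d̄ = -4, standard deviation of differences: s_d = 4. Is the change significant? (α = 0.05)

t = d̄/(s_d/√n) = -4/(4/√10) = -3.162. df = 9, critical t = ±2.262. Reject H₀.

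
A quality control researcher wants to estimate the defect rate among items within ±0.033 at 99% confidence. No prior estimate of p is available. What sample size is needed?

Conservative approach: use p = 0.5 (maximizes p(1-p) = 0.25). n = z²(0.25)/E² = 2.576²×0.25/0.033² = 1523.4 → n = 1524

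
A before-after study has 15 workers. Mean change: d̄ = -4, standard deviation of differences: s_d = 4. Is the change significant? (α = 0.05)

t = d̄/(s_d/√n) = -4/(4/√15) = -3.873. df = 14, critical t = ±2.145. Reject H₀.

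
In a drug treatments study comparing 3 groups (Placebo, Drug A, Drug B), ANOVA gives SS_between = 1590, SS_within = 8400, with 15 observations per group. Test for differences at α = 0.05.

df_between = 2, df_within = 42. F = MS_between/MS_within = 795.0/200.0 = 3.975. F_crit ≈ 3.22. Reject H₀. At least one mean differs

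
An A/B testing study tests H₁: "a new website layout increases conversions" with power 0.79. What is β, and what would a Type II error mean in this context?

β = 1 - power = 1 - 0.79 = 0.21. A Type II error is failing to reject H₀ when H₀ is false (false negative) — here, failing to conclude that a new website layout increases conversions when in fact it is true. Consequence: discarding a layout that would have improved conversions — lost revenue.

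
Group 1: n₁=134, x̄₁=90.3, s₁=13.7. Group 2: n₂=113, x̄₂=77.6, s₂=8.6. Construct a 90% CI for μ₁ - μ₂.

Difference = 12.7. SE = √(13.7²/134 + 8.6²/113) = 1.434. CI = (10.34, 15.06)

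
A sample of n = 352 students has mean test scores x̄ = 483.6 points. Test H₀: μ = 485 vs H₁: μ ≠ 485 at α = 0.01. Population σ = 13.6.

z = (x̄ - μ₀)/(σ/√n) = (483.6 - 485)/(13.6/√352) = -1.931. Critical value: ±2.576. Since |-1.931| ≤ 2.576, Fail to reject H₀.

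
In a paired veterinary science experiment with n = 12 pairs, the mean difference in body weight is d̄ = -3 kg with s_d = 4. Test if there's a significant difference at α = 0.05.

t = d̄/(s_d/√n) = -3/(4/√12) = -2.598. df = 11, critical t = ±2.201. Reject H₀.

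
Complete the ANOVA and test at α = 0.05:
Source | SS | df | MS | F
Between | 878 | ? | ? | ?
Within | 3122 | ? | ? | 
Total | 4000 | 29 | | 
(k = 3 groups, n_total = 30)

df_between = 2, df_within = 27. MS_between = 439.0, MS_within = 115.63. F = 3.797, F_crit ≈ 3.354. Reject H₀.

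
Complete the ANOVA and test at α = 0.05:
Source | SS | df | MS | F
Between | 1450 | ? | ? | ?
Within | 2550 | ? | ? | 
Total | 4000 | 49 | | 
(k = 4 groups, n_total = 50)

df_between = 3, df_within = 46. MS_between = 483.33, MS_within = 55.43. F = 8.719, F_crit ≈ 2.807. Reject H₀.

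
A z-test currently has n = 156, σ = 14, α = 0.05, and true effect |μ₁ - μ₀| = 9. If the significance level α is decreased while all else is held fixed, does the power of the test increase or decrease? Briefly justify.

Power decreases: a smaller α raises the critical value, so less of the H₁ sampling distribution falls in the rejection region.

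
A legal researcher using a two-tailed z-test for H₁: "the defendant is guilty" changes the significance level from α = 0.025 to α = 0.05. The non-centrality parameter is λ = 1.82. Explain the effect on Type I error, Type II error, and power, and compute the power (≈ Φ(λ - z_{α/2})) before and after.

Increasing α from 0.025 to 0.05:
• Type I error rate increases (α is the Type I rate by definition).
• Critical value moves from z_{α/2} = 2.241 to 1.96, so power = Φ(λ - z_{α/2}) goes from Φ(1.82 - 2.241) = 0.337 to Φ(1.82 - 1.96) = 0.444.
• Type II error rate β = 1 - power therefore decreases (0.663 → 0.556).
Appropriate when false negatives are costly — here, acquitting a guilty person.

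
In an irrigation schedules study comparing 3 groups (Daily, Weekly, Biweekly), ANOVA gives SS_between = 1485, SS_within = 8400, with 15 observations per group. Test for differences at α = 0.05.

df_between = 2, df_within = 42. F = MS_between/MS_within = 742.5/200.0 = 3.712. F_crit ≈ 3.22. Reject H₀. At least one mean differs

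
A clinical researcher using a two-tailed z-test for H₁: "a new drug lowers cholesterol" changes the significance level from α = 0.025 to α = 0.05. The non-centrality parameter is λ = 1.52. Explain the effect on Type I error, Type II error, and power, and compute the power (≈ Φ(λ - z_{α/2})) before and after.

Increasing α from 0.025 to 0.05:
• Type I error rate increases (α is the Type I rate by definition).
• Critical value moves from z_{α/2} = 2.241 to 1.96, so power = Φ(λ - z_{α/2}) goes from Φ(1.52 - 2.241) = 0.235 to Φ(1.52 - 1.96) = 0.33.
• Type II error rate β = 1 - power therefore decreases (0.765 → 0.67).
Appropriate when false negatives are costly — here, shelving an effective drug — patients miss out on a treatment that would have helped.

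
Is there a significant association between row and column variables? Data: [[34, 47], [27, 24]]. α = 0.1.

χ² = 1.514. df = 1, critical = 2.706. Fail to reject H₀. No evidence of dependence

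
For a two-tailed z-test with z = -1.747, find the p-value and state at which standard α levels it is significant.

p = 2·P(Z > |-1.747|) = 2·(1 - Φ(1.747)) ≈ 0.0806. Significant at α = 0.1.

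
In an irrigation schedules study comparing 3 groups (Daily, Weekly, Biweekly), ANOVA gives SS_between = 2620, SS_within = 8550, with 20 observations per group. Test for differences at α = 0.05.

df_between = 2, df_within = 57. F = MS_between/MS_within = 1310.0/150.0 = 8.733. F_crit ≈ 3.159. Reject H₀. At least one mean differs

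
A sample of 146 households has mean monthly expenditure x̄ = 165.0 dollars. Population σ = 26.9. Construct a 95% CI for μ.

CI = x̄ ± z*(σ/√n) = 165.0 ± 1.96(26.9/√146) = 165.0 ± 4.36 = (160.64, 169.36)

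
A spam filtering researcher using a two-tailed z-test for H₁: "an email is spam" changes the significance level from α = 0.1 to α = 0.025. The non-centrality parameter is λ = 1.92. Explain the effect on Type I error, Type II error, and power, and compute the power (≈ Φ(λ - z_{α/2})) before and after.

Decreasing α from 0.1 to 0.025:
• Type I error rate decreases (α is the Type I rate by definition).
• Critical value moves from z_{α/2} = 1.645 to 2.241, so power = Φ(λ - z_{α/2}) goes from Φ(1.92 - 1.645) = 0.608 to Φ(1.92 - 2.241) = 0.374.
• Type II error rate β = 1 - power therefore increases (0.392 → 0.626).
Appropriate when false positives are costly — here, a legitimate email is sent to the spam folder and the user misses it.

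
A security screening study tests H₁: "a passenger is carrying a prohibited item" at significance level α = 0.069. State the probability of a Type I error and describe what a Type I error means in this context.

P(Type I error) = α = 0.069. A Type I error is rejecting H₀ when H₀ is actually true (false positive) — here, concluding that a passenger is carrying a prohibited item when in fact this is not the case. Consequence: detaining an innocent passenger — delay and inconvenience.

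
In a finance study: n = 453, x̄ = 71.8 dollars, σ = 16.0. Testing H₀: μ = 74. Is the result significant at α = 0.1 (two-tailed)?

z = (71.8 - 74)/(16.0/√453) = -2.927. Since |z| > 1.645, significant at α = 0.1.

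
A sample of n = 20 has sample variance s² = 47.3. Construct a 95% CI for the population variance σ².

df = 19. χ²_{0.025} = 32.852, χ²_{0.975} = 8.907. CI for σ² = ((n-1)s²/χ²_{α/2}, (n-1)s²/χ²_{1-α/2}) = (19·47.3/32.852, 19·47.3/8.907) = (27.36, 100.9)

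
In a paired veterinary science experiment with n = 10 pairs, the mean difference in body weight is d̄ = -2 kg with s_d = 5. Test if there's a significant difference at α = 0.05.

t = d̄/(s_d/√n) = -2/(5/√10) = -1.265. df = 9, critical t = ±2.262. Fail to reject H₀.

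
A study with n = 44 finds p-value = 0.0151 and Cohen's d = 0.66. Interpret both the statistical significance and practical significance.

Statistically significant (p = 0.0151 < 0.05). Cohen's d = 0.66 indicates a medium effect size. Both statistical and practical significance should be considered.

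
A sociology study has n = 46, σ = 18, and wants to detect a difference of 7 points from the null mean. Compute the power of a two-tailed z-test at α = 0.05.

SE = σ/√n = 18/√46 = 2.654. Non-centrality λ = d/SE = 7/2.654 = 2.638. Power ≈ Φ(λ - z_{α/2}) = Φ(2.638 - 1.96) = Φ(0.678) = 0.751.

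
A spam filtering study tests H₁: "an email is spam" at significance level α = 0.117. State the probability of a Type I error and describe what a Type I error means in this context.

P(Type I error) = α = 0.117. A Type I error is rejecting H₀ when H₀ is actually true (false positive) — here, concluding that an email is spam when in fact this is not the case. Consequence: a legitimate email is sent to the spam folder and the user misses it.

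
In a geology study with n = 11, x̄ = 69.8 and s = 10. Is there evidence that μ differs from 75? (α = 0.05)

t = (x̄ - μ₀)/(s/√n) = (69.8 - 75)/(10/√11) = -1.725. df = 10, critical t = ±2.228. Fail to reject H₀.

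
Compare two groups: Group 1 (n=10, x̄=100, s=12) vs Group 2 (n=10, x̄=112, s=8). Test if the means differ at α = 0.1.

Pooled sp = 10.2. t = -2.631, df = 18. Critical t = ±1.734. Reject H₀.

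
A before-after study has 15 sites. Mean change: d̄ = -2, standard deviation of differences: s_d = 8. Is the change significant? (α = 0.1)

t = d̄/(s_d/√n) = -2/(8/√15) = -0.968. df = 14, critical t = ±1.761. Fail to reject H₀.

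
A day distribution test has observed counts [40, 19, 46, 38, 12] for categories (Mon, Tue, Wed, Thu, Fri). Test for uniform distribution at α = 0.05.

Expected = 31 each. χ² = Σ(O-E)²/E = 27.742. df = 4, critical value = 9.488. Reject H₀.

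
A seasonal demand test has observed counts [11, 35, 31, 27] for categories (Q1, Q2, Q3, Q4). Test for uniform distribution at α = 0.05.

Expected = 26 each. χ² = Σ(O-E)²/E = 12.769. df = 3, critical value = 7.815. Reject H₀.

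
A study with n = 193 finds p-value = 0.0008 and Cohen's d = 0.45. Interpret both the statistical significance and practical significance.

Statistically significant (p = 0.0008 < 0.05). Cohen's d = 0.45 indicates a small effect size. Both statistical and practical significance should be considered.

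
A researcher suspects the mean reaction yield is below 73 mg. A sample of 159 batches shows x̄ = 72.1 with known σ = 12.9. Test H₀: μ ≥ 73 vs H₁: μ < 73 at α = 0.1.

z = -0.88. Critical value: -1.28. Fail to reject H₀.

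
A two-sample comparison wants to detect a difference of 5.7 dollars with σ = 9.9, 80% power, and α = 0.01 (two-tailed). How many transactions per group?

n per group = 2(z_α/2 + z_β)²σ²/d² = 2×(2.576 + 0.84)²×9.9²/5.7² = 70.4 → n = 71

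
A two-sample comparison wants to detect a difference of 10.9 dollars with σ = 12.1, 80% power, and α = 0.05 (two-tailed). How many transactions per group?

n per group = 2(z_α/2 + z_β)²σ²/d² = 2×(1.96 + 0.84)²×12.1²/10.9² = 19.3 → n = 20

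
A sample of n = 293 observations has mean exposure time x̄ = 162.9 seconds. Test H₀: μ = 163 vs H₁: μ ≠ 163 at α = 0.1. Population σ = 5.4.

z = (x̄ - μ₀)/(σ/√n) = (162.9 - 163)/(5.4/√293) = -0.317. Critical value: ±1.645. Since |-0.317| ≤ 1.645, Fail to reject H₀.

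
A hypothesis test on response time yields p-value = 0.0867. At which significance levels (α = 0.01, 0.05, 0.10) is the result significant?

p = 0.0867. Significant at: α = 0.1.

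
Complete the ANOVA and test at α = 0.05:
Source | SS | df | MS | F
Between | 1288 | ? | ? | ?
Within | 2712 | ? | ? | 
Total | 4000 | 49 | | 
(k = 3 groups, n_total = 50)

df_between = 2, df_within = 47. MS_between = 644.0, MS_within = 57.7. F = 11.161, F_crit ≈ 3.195. Reject H₀.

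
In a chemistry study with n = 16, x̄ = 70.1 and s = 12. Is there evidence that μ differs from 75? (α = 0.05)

t = (x̄ - μ₀)/(s/√n) = (70.1 - 75)/(12/√16) = -1.633. df = 15, critical t = ±2.131. Fail to reject H₀.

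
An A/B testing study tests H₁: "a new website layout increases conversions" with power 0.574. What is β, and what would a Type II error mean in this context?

β = 1 - power = 1 - 0.574 = 0.426. A Type II error is failing to reject H₀ when H₀ is false (false negative) — here, failing to conclude that a new website layout increases conversions when in fact it is true. Consequence: discarding a layout that would have improved conversions — lost revenue.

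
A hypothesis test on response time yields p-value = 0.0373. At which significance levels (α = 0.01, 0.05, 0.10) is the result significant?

p = 0.0373. Significant at: α = 0.05, 0.1.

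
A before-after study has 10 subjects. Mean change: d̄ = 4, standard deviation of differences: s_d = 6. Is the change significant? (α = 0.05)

t = d̄/(s_d/√n) = 4/(6/√10) = 2.108. df = 9, critical t = ±2.262. Fail to reject H₀.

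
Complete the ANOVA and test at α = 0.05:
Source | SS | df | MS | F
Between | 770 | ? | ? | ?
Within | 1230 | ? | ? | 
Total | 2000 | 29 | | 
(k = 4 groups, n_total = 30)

df_between = 3, df_within = 26. MS_between = 256.67, MS_within = 47.31. F = 5.425, F_crit ≈ 2.975. Reject H₀.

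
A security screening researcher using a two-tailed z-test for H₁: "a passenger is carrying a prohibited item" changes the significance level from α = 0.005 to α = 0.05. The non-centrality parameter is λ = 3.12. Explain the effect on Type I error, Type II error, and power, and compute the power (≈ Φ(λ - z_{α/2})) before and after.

Increasing α from 0.005 to 0.05:
• Type I error rate increases (α is the Type I rate by definition).
• Critical value moves from z_{α/2} = 2.807 to 1.96, so power = Φ(λ - z_{α/2}) goes from Φ(3.12 - 2.807) = 0.623 to Φ(3.12 - 1.96) = 0.877.
• Type II error rate β = 1 - power therefore decreases (0.377 → 0.123).
Appropriate when false negatives are costly — here, letting a prohibited item through — security breach.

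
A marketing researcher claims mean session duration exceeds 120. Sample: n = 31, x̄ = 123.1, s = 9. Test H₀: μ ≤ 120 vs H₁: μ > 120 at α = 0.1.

t = (123.1 - 120)/(9/√31) = 1.918, df = 30. Critical t = 1.31. Reject H₀.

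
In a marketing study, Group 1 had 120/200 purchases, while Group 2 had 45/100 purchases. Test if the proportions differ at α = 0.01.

p̂₁ = 0.6, p̂₂ = 0.45, pooled p̂ = 0.55. z = 2.462. Critical: ±2.576. Fail to reject H₀.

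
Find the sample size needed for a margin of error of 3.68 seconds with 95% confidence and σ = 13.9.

n = (z*σ/E)² = (1.96×13.9/3.68)² = 54.8 → n = 55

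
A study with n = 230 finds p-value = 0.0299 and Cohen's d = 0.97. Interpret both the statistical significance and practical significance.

Statistically significant (p = 0.0299 < 0.05). Cohen's d = 0.97 indicates a large effect size. Both statistical and practical significance should be considered.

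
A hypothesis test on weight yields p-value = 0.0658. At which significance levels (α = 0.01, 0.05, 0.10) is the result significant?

p = 0.0658. Significant at: α = 0.1.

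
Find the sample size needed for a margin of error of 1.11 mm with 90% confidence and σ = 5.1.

n = (z*σ/E)² = (1.645×5.1/1.11)² = 57.1 → n = 58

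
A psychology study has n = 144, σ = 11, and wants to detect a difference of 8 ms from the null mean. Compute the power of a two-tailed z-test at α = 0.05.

SE = σ/√n = 11/√144 = 0.917. Non-centrality λ = d/SE = 8/0.917 = 8.727. Power ≈ Φ(λ - z_{α/2}) = Φ(8.727 - 1.96) = Φ(6.767) = 1.0.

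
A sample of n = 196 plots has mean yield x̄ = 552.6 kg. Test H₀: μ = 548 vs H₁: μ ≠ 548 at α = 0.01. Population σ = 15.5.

z = (x̄ - μ₀)/(σ/√n) = (552.6 - 548)/(15.5/√196) = 4.155. Critical value: ±2.576. Since |4.155| > 2.576, Reject H₀.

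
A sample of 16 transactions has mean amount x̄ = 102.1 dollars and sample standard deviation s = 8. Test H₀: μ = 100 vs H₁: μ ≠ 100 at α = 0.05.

t = (x̄ - μ₀)/(s/√n) = (102.1 - 100)/(8/√16) = 1.05. df = 15, critical t = ±2.131. Fail to reject H₀.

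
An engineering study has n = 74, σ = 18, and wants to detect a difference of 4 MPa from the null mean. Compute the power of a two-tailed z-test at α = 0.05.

SE = σ/√n = 18/√74 = 2.092. Non-centrality λ = d/SE = 4/2.092 = 1.912. Power ≈ Φ(λ - z_{α/2}) = Φ(1.912 - 1.96) = Φ(-0.048) = 0.481.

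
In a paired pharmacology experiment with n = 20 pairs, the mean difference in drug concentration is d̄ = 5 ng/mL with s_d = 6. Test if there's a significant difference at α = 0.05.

t = d̄/(s_d/√n) = 5/(6/√20) = 3.727. df = 19, critical t = ±2.093. Reject H₀.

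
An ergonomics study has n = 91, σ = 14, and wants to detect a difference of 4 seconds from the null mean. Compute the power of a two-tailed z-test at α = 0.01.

SE = σ/√n = 14/√91 = 1.468. Non-centrality λ = d/SE = 4/1.468 = 2.726. Power ≈ Φ(λ - z_{α/2}) = Φ(2.726 - 2.576) = Φ(0.15) = 0.559.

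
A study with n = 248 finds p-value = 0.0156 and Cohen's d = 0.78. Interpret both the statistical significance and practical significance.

Statistically significant (p = 0.0156 < 0.05). Cohen's d = 0.78 indicates a medium effect size. Both statistical and practical significance should be considered.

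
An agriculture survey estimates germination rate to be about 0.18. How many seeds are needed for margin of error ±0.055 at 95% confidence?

n = z²p(1-p)/E² = 1.96²×0.18×0.82/0.055² = 187.4 → n = 188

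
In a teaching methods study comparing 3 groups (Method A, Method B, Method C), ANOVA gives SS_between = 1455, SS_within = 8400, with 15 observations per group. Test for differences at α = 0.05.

df_between = 2, df_within = 42. F = MS_between/MS_within = 727.5/200.0 = 3.638. F_crit ≈ 3.22. Reject H₀. At least one mean differs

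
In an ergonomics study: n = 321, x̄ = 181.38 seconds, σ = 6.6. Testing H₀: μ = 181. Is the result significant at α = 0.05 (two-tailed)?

z = (181.38 - 181)/(6.6/√321) = 1.032. Since |z| ≤ 1.96, not significant at α = 0.05.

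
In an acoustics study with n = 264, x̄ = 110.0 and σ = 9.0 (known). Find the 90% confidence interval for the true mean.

CI = x̄ ± z*(σ/√n) = 110.0 ± 1.645(9.0/√264) = 110.0 ± 0.91 = (109.09, 110.91)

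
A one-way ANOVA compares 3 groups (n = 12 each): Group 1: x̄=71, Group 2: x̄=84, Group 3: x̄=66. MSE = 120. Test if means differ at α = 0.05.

Grand mean = 73.67. SS_between = 2072.0, MS_between = 1036.0. F = 8.633, F_crit ≈ 3.285. Reject H₀.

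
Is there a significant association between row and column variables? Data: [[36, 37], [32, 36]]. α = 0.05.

χ² = 0.072. df = 1, critical = 3.841. Fail to reject H₀. No evidence of dependence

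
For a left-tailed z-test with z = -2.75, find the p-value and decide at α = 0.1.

p = P(Z < -2.75) = Φ(-2.75) ≈ 0.003. Since p < 0.1, reject H₀ (significant) at α = 0.1.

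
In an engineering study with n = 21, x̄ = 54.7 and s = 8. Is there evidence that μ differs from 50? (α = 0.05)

t = (x̄ - μ₀)/(s/√n) = (54.7 - 50)/(8/√21) = 2.692. df = 20, critical t = ±2.086. Reject H₀.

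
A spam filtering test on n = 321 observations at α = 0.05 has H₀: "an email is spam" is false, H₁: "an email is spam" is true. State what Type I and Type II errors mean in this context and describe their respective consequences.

Type I (false positive): concluding that an email is spam when it is not — a legitimate email is sent to the spam folder and the user misses it. Type II (false negative): failing to conclude that an email is spam when it is — a spam email lands in the inbox. Which is costlier depends on domain priorities and is a judgement call rather than a statistical fact.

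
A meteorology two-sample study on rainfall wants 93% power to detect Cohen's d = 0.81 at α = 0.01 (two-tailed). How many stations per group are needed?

z_{α/2} = 2.576, z_β = Φ⁻¹(0.93) = 1.476. For large effect (d = 0.81): n per group = 2(z_{α/2} + z_β)²/d² = 2(2.576 + 1.476)²/0.81² = 50.05 → 51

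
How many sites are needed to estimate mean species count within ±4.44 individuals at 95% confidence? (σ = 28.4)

n = (z*σ/E)² = (1.96×28.4/4.44)² = 157.2 → n = 158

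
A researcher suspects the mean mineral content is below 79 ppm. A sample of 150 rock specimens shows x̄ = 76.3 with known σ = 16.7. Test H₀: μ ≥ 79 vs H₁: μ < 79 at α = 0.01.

z = -1.98. Critical value: -2.33. Fail to reject H₀.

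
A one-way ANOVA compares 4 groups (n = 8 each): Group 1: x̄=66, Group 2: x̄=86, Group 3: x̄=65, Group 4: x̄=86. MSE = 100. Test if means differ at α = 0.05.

Grand mean = 75.75. SS_between = 3366.0, MS_between = 1122.0. F = 11.22, F_crit ≈ 2.947. Reject H₀.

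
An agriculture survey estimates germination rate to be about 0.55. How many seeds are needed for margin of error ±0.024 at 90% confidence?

n = z²p(1-p)/E² = 1.645²×0.55×0.45/0.024² = 1162.7 → n = 1163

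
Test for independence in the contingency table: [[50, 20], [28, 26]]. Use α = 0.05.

χ² = 5.007. df = 1, critical = 3.841. Reject H₀. Variables are dependent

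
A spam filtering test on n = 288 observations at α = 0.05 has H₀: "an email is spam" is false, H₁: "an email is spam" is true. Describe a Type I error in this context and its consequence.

Type I error: rejecting H₀ when it is true — concluding that an email is spam when in fact it is not. Consequence: a legitimate email is sent to the spam folder and the user misses it.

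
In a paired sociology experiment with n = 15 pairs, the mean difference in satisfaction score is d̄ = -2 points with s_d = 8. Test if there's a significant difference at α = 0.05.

t = d̄/(s_d/√n) = -2/(8/√15) = -0.968. df = 14, critical t = ±2.145. Fail to reject H₀.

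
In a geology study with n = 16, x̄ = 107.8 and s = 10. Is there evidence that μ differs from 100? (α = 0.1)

t = (x̄ - μ₀)/(s/√n) = (107.8 - 100)/(10/√16) = 3.12. df = 15, critical t = ±1.753. Reject H₀.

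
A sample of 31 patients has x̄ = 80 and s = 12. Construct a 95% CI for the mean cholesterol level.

CI = x̄ ± t*(s/√n) = 80 ± 2.042(12/√31) = (75.6, 84.4)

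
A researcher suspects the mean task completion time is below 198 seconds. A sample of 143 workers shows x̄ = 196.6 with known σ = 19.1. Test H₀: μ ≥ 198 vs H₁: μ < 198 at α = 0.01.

z = -0.877. Critical value: -2.33. Fail to reject H₀.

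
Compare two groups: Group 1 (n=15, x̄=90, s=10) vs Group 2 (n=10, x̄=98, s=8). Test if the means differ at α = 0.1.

Pooled sp = 9.27. t = -2.114, df = 23. Critical t = ±1.714. Reject H₀.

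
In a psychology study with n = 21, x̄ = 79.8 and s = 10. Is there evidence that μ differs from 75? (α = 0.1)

t = (x̄ - μ₀)/(s/√n) = (79.8 - 75)/(10/√21) = 2.2. df = 20, critical t = ±1.725. Reject H₀.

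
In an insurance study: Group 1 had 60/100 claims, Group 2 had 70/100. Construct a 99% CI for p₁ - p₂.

p̂₁ = 0.6, p̂₂ = 0.7. Difference = -0.1. CI = (-0.273, 0.073)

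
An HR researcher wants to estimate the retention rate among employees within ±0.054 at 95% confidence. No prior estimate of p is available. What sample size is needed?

Conservative approach: use p = 0.5 (maximizes p(1-p) = 0.25). n = z²(0.25)/E² = 1.96²×0.25/0.054² = 329.4 → n = 330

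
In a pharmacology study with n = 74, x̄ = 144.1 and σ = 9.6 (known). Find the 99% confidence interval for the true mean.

CI = x̄ ± z*(σ/√n) = 144.1 ± 2.576(9.6/√74) = 144.1 ± 2.87 = (141.23, 146.97)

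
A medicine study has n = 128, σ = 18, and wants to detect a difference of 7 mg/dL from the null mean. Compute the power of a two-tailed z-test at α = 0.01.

SE = σ/√n = 18/√128 = 1.591. Non-centrality λ = d/SE = 7/1.591 = 4.4. Power ≈ Φ(λ - z_{α/2}) = Φ(4.4 - 2.576) = Φ(1.824) = 0.966.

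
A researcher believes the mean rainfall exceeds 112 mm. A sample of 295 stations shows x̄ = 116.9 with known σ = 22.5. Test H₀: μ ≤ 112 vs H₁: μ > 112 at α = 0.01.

z = 3.74. Critical value: 2.33. Reject H₀.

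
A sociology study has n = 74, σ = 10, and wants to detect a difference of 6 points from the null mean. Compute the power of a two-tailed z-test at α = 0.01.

SE = σ/√n = 10/√74 = 1.162. Non-centrality λ = d/SE = 6/1.162 = 5.161. Power ≈ Φ(λ - z_{α/2}) = Φ(5.161 - 2.576) = Φ(2.585) = 0.995.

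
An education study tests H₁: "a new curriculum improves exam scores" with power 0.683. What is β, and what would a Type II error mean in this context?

β = 1 - power = 1 - 0.683 = 0.317. A Type II error is failing to reject H₀ when H₀ is false (false negative) — here, failing to conclude that a new curriculum improves exam scores when in fact it is true. Consequence: keeping the old curriculum when the new one would have helped students.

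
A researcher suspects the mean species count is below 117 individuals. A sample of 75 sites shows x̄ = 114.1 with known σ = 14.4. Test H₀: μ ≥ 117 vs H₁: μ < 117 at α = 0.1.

z = -1.744. Critical value: -1.28. Reject H₀.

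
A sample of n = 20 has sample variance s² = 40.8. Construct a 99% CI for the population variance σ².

df = 19. χ²_{0.005} = 38.582, χ²_{0.995} = 6.844. CI for σ² = ((n-1)s²/χ²_{α/2}, (n-1)s²/χ²_{1-α/2}) = (19·40.8/38.582, 19·40.8/6.844) = (20.09, 113.27)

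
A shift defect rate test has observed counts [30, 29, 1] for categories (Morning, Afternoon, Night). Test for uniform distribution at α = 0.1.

Expected = 20 each. χ² = Σ(O-E)²/E = 27.1. df = 2, critical value = 4.605. Reject H₀.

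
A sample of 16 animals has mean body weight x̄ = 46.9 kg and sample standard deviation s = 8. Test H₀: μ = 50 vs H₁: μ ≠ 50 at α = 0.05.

t = (x̄ - μ₀)/(s/√n) = (46.9 - 50)/(8/√16) = -1.55. df = 15, critical t = ±2.131. Fail to reject H₀.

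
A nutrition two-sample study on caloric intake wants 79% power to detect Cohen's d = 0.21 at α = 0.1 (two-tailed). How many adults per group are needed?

z_{α/2} = 1.645, z_β = Φ⁻¹(0.79) = 0.806. For small effect (d = 0.21): n per group = 2(z_{α/2} + z_β)²/d² = 2(1.645 + 0.806)²/0.21² = 272.4 → 273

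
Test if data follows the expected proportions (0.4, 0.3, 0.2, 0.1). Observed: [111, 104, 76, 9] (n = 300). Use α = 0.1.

Expected: [120.0, 90.0, 60.0, 30.0]. χ² = 21.819. df = 3, critical = 6.251. Reject H₀.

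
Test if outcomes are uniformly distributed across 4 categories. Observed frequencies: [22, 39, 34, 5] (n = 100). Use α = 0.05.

Expected = 25 each. χ² = Σ(O-E)²/E = 27.44. df = 3, critical value = 7.815. Reject H₀.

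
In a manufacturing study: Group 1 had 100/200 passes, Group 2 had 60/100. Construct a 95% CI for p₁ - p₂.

p̂₁ = 0.5, p̂₂ = 0.6. Difference = -0.1. CI = (-0.218, 0.018)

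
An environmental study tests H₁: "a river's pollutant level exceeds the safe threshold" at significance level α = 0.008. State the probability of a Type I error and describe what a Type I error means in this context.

P(Type I error) = α = 0.008. A Type I error is rejecting H₀ when H₀ is actually true (false positive) — here, concluding that a river's pollutant level exceeds the safe threshold when in fact this is not the case. Consequence: shutting down a compliant factory unnecessarily.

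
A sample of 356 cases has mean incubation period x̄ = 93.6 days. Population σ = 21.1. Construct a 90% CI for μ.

CI = x̄ ± z*(σ/√n) = 93.6 ± 1.645(21.1/√356) = 93.6 ± 1.84 = (91.76, 95.44)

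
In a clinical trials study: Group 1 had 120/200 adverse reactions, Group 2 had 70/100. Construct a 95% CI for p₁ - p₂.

p̂₁ = 0.6, p̂₂ = 0.7. Difference = -0.1. CI = (-0.213, 0.013)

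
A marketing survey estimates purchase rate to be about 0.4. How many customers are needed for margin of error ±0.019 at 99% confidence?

n = z²p(1-p)/E² = 2.576²×0.4×0.6/0.019² = 4411.6 → n = 4412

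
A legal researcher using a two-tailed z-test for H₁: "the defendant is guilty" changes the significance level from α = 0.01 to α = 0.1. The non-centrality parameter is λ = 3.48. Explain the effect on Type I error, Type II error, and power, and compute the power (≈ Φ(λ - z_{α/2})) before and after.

Increasing α from 0.01 to 0.1:
• Type I error rate increases (α is the Type I rate by definition).
• Critical value moves from z_{α/2} = 2.576 to 1.645, so power = Φ(λ - z_{α/2}) goes from Φ(3.48 - 2.576) = 0.817 to Φ(3.48 - 1.645) = 0.967.
• Type II error rate β = 1 - power therefore decreases (0.183 → 0.033).
Appropriate when false negatives are costly — here, acquitting a guilty person.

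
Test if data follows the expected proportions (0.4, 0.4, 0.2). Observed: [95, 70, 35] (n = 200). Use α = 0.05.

Expected: [80.0, 80.0, 40.0]. χ² = 4.688. df = 2, critical = 5.991. Fail to reject H₀.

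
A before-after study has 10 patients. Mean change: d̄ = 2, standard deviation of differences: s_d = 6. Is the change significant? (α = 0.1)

t = d̄/(s_d/√n) = 2/(6/√10) = 1.054. df = 9, critical t = ±1.833. Fail to reject H₀.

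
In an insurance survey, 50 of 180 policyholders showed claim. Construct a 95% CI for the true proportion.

p̂ = 0.278. CI = p̂ ± z*√(p̂(1-p̂)/n) = (0.212, 0.343)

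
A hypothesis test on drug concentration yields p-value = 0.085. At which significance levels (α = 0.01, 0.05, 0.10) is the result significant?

p = 0.085. Significant at: α = 0.1.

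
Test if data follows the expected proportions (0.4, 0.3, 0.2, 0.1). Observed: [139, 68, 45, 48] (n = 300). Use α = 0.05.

Expected: [120.0, 90.0, 60.0, 30.0]. χ² = 22.936. df = 3, critical = 7.815. Reject H₀.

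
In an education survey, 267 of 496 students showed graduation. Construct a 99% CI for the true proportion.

p̂ = 0.538. CI = p̂ ± z*√(p̂(1-p̂)/n) = (0.481, 0.596)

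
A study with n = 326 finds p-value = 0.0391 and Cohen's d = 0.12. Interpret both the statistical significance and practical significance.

Statistically significant (p = 0.0391 < 0.05). Cohen's d = 0.12 indicates a very small effect size. Both statistical and practical significance should be considered.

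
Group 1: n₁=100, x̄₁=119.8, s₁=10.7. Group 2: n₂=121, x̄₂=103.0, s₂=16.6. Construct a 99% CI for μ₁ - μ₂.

Difference = 16.8. SE = √(10.7²/100 + 16.6²/121) = 1.85. CI = (12.03, 21.57)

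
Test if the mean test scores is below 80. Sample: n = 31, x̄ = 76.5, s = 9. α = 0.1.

t = (76.5 - 80)/(9/√31) = -2.165, df = 30. Critical t = -1.31. Reject H₀.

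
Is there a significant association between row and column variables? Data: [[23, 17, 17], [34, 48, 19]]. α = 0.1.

χ² = 5.166. df = 2, critical = 4.605. Reject H₀. Variables are dependent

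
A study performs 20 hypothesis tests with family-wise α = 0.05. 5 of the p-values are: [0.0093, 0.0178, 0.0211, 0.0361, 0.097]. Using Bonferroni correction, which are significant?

Bonferroni α = 0.05/20 = 0.0025. None of the given p-values are significant.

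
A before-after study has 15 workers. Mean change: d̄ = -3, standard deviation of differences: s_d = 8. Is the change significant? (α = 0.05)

t = d̄/(s_d/√n) = -3/(8/√15) = -1.452. df = 14, critical t = ±2.145. Fail to reject H₀.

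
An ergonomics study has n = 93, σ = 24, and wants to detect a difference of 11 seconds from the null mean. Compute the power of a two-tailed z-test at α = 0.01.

SE = σ/√n = 24/√93 = 2.489. Non-centrality λ = d/SE = 11/2.489 = 4.42. Power ≈ Φ(λ - z_{α/2}) = Φ(4.42 - 2.576) = Φ(1.844) = 0.967.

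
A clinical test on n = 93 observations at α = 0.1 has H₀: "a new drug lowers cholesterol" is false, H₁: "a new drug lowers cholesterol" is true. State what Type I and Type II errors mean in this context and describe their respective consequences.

Type I (false positive): concluding that a new drug lowers cholesterol when it is not — approving an ineffective drug — patients take a useless medication and may skip effective alternatives. Type II (false negative): failing to conclude that a new drug lowers cholesterol when it is — shelving an effective drug — patients miss out on a treatment that would have helped. Which is costlier depends on domain priorities and is a judgement call rather than a statistical fact.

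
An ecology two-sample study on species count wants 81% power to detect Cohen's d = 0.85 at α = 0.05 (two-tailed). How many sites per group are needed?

z_{α/2} = 1.96, z_β = Φ⁻¹(0.81) = 0.878. For large effect (d = 0.85): n per group = 2(z_{α/2} + z_β)²/d² = 2(1.96 + 0.878)²/0.85² = 22.3 → 23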